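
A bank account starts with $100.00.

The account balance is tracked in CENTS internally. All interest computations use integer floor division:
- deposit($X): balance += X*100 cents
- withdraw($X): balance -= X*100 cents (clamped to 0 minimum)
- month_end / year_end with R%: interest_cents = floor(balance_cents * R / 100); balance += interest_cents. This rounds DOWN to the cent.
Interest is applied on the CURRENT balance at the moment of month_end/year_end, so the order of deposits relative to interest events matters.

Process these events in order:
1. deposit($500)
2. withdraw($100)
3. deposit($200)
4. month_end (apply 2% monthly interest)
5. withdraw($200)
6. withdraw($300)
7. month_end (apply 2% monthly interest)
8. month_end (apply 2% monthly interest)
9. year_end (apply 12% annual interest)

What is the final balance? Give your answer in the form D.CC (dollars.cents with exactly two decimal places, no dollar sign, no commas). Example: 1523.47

After 1 (deposit($500)): balance=$600.00 total_interest=$0.00
After 2 (withdraw($100)): balance=$500.00 total_interest=$0.00
After 3 (deposit($200)): balance=$700.00 total_interest=$0.00
After 4 (month_end (apply 2% monthly interest)): balance=$714.00 total_interest=$14.00
After 5 (withdraw($200)): balance=$514.00 total_interest=$14.00
After 6 (withdraw($300)): balance=$214.00 total_interest=$14.00
After 7 (month_end (apply 2% monthly interest)): balance=$218.28 total_interest=$18.28
After 8 (month_end (apply 2% monthly interest)): balance=$222.64 total_interest=$22.64
After 9 (year_end (apply 12% annual interest)): balance=$249.35 total_interest=$49.35

Answer: 249.35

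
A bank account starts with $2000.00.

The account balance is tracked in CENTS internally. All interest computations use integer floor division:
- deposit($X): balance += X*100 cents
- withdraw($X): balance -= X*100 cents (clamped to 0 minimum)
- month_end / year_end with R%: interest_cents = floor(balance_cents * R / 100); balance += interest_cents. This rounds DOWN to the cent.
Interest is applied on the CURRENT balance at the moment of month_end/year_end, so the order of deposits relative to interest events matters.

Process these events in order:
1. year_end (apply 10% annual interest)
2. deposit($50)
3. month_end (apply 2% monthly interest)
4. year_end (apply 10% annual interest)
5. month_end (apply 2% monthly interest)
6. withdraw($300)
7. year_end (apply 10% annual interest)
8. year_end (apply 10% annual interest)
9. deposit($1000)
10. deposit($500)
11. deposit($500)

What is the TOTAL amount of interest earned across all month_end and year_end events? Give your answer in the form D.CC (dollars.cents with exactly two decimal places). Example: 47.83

Answer: 1002.72

Derivation:
After 1 (year_end (apply 10% annual interest)): balance=$2200.00 total_interest=$200.00
After 2 (deposit($50)): balance=$2250.00 total_interest=$200.00
After 3 (month_end (apply 2% monthly interest)): balance=$2295.00 total_interest=$245.00
After 4 (year_end (apply 10% annual interest)): balance=$2524.50 total_interest=$474.50
After 5 (month_end (apply 2% monthly interest)): balance=$2574.99 total_interest=$524.99
After 6 (withdraw($300)): balance=$2274.99 total_interest=$524.99
After 7 (year_end (apply 10% annual interest)): balance=$2502.48 total_interest=$752.48
After 8 (year_end (apply 10% annual interest)): balance=$2752.72 total_interest=$1002.72
After 9 (deposit($1000)): balance=$3752.72 total_interest=$1002.72
After 10 (deposit($500)): balance=$4252.72 total_interest=$1002.72
After 11 (deposit($500)): balance=$4752.72 total_interest=$1002.72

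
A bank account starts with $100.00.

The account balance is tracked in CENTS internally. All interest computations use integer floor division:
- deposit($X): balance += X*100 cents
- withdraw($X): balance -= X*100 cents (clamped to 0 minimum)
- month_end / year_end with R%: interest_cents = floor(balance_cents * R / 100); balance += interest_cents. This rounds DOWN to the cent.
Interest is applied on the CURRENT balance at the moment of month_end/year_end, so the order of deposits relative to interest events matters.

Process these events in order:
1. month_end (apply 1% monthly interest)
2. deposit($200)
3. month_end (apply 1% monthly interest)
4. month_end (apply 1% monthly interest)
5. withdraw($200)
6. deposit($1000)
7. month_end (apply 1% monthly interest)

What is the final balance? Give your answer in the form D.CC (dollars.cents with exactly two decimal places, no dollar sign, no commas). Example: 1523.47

Answer: 1118.12

Derivation:
After 1 (month_end (apply 1% monthly interest)): balance=$101.00 total_interest=$1.00
After 2 (deposit($200)): balance=$301.00 total_interest=$1.00
After 3 (month_end (apply 1% monthly interest)): balance=$304.01 total_interest=$4.01
After 4 (month_end (apply 1% monthly interest)): balance=$307.05 total_interest=$7.05
After 5 (withdraw($200)): balance=$107.05 total_interest=$7.05
After 6 (deposit($1000)): balance=$1107.05 total_interest=$7.05
After 7 (month_end (apply 1% monthly interest)): balance=$1118.12 total_interest=$18.12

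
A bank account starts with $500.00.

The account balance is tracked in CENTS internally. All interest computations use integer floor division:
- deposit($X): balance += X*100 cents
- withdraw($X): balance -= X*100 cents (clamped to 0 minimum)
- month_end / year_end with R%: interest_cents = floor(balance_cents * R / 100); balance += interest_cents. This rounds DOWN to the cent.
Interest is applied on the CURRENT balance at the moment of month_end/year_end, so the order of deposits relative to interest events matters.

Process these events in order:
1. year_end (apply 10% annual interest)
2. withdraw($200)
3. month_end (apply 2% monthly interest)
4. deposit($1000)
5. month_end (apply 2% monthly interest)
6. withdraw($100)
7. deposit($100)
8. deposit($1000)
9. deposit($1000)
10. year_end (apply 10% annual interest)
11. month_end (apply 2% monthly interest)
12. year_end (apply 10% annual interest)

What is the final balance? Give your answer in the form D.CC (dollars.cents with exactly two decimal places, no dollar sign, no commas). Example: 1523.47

After 1 (year_end (apply 10% annual interest)): balance=$550.00 total_interest=$50.00
After 2 (withdraw($200)): balance=$350.00 total_interest=$50.00
After 3 (month_end (apply 2% monthly interest)): balance=$357.00 total_interest=$57.00
After 4 (deposit($1000)): balance=$1357.00 total_interest=$57.00
After 5 (month_end (apply 2% monthly interest)): balance=$1384.14 total_interest=$84.14
After 6 (withdraw($100)): balance=$1284.14 total_interest=$84.14
After 7 (deposit($100)): balance=$1384.14 total_interest=$84.14
After 8 (deposit($1000)): balance=$2384.14 total_interest=$84.14
After 9 (deposit($1000)): balance=$3384.14 total_interest=$84.14
After 10 (year_end (apply 10% annual interest)): balance=$3722.55 total_interest=$422.55
After 11 (month_end (apply 2% monthly interest)): balance=$3797.00 total_interest=$497.00
After 12 (year_end (apply 10% annual interest)): balance=$4176.70 total_interest=$876.70

Answer: 4176.70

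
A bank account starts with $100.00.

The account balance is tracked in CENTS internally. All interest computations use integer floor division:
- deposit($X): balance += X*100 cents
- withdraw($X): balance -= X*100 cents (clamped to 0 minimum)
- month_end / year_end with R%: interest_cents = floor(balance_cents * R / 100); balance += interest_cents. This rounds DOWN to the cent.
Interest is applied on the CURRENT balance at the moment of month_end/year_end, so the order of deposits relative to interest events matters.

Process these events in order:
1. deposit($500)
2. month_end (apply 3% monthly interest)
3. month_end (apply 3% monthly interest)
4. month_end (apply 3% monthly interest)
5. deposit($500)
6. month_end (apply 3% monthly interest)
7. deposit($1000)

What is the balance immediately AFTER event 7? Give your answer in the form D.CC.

After 1 (deposit($500)): balance=$600.00 total_interest=$0.00
After 2 (month_end (apply 3% monthly interest)): balance=$618.00 total_interest=$18.00
After 3 (month_end (apply 3% monthly interest)): balance=$636.54 total_interest=$36.54
After 4 (month_end (apply 3% monthly interest)): balance=$655.63 total_interest=$55.63
After 5 (deposit($500)): balance=$1155.63 total_interest=$55.63
After 6 (month_end (apply 3% monthly interest)): balance=$1190.29 total_interest=$90.29
After 7 (deposit($1000)): balance=$2190.29 total_interest=$90.29

Answer: 2190.29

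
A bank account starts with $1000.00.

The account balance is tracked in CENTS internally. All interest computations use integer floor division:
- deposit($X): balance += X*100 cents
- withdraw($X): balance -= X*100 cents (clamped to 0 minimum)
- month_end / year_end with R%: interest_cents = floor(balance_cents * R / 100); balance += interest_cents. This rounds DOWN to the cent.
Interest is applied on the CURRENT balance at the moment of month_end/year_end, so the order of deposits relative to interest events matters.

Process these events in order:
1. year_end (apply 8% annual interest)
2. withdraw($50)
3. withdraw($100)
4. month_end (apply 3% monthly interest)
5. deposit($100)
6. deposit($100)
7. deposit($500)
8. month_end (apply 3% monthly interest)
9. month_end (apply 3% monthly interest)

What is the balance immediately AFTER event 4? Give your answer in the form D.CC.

After 1 (year_end (apply 8% annual interest)): balance=$1080.00 total_interest=$80.00
After 2 (withdraw($50)): balance=$1030.00 total_interest=$80.00
After 3 (withdraw($100)): balance=$930.00 total_interest=$80.00
After 4 (month_end (apply 3% monthly interest)): balance=$957.90 total_interest=$107.90

Answer: 957.90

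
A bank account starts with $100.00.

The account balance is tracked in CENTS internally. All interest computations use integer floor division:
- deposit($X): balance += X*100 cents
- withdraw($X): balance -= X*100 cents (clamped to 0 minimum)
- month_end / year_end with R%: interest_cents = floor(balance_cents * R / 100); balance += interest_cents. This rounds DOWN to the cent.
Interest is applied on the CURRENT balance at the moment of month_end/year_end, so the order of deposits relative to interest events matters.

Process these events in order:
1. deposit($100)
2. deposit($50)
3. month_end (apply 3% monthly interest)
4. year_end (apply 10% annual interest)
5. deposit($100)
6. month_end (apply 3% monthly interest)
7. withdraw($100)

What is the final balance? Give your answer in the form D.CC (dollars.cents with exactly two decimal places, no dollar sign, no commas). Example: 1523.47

Answer: 294.74

Derivation:
After 1 (deposit($100)): balance=$200.00 total_interest=$0.00
After 2 (deposit($50)): balance=$250.00 total_interest=$0.00
After 3 (month_end (apply 3% monthly interest)): balance=$257.50 total_interest=$7.50
After 4 (year_end (apply 10% annual interest)): balance=$283.25 total_interest=$33.25
After 5 (deposit($100)): balance=$383.25 total_interest=$33.25
After 6 (month_end (apply 3% monthly interest)): balance=$394.74 total_interest=$44.74
After 7 (withdraw($100)): balance=$294.74 total_interest=$44.74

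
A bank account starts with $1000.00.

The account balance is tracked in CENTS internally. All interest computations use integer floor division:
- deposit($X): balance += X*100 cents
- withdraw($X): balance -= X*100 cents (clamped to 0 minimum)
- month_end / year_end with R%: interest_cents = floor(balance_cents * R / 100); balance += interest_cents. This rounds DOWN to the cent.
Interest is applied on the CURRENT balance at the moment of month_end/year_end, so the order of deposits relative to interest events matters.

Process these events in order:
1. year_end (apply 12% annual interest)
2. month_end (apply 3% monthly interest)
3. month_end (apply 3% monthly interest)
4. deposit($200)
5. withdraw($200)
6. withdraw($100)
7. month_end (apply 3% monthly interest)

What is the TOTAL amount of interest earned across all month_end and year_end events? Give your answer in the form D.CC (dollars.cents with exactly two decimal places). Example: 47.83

After 1 (year_end (apply 12% annual interest)): balance=$1120.00 total_interest=$120.00
After 2 (month_end (apply 3% monthly interest)): balance=$1153.60 total_interest=$153.60
After 3 (month_end (apply 3% monthly interest)): balance=$1188.20 total_interest=$188.20
After 4 (deposit($200)): balance=$1388.20 total_interest=$188.20
After 5 (withdraw($200)): balance=$1188.20 total_interest=$188.20
After 6 (withdraw($100)): balance=$1088.20 total_interest=$188.20
After 7 (month_end (apply 3% monthly interest)): balance=$1120.84 total_interest=$220.84

Answer: 220.84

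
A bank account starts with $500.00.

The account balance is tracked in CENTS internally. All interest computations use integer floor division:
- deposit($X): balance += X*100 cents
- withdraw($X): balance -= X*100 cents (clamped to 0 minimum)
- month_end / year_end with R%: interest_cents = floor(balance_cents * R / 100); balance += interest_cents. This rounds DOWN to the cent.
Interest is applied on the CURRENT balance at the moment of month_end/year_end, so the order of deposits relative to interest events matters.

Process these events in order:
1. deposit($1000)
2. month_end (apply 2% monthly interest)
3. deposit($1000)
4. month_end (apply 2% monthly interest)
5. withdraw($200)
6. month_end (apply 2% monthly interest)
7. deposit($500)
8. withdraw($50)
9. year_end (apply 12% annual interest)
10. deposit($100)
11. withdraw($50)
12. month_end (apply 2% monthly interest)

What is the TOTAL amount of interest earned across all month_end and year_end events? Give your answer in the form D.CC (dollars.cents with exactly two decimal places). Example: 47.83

After 1 (deposit($1000)): balance=$1500.00 total_interest=$0.00
After 2 (month_end (apply 2% monthly interest)): balance=$1530.00 total_interest=$30.00
After 3 (deposit($1000)): balance=$2530.00 total_interest=$30.00
After 4 (month_end (apply 2% monthly interest)): balance=$2580.60 total_interest=$80.60
After 5 (withdraw($200)): balance=$2380.60 total_interest=$80.60
After 6 (month_end (apply 2% monthly interest)): balance=$2428.21 total_interest=$128.21
After 7 (deposit($500)): balance=$2928.21 total_interest=$128.21
After 8 (withdraw($50)): balance=$2878.21 total_interest=$128.21
After 9 (year_end (apply 12% annual interest)): balance=$3223.59 total_interest=$473.59
After 10 (deposit($100)): balance=$3323.59 total_interest=$473.59
After 11 (withdraw($50)): balance=$3273.59 total_interest=$473.59
After 12 (month_end (apply 2% monthly interest)): balance=$3339.06 total_interest=$539.06

Answer: 539.06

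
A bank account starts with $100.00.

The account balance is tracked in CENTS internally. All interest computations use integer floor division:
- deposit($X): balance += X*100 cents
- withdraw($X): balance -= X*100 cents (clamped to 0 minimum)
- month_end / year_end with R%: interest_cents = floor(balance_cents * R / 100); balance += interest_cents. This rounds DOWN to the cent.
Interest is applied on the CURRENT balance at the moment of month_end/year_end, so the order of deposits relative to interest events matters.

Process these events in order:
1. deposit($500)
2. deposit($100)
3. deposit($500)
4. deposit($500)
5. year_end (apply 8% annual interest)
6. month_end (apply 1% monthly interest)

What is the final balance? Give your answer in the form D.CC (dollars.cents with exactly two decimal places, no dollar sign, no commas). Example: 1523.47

Answer: 1854.36

Derivation:
After 1 (deposit($500)): balance=$600.00 total_interest=$0.00
After 2 (deposit($100)): balance=$700.00 total_interest=$0.00
After 3 (deposit($500)): balance=$1200.00 total_interest=$0.00
After 4 (deposit($500)): balance=$1700.00 total_interest=$0.00
After 5 (year_end (apply 8% annual interest)): balance=$1836.00 total_interest=$136.00
After 6 (month_end (apply 1% monthly interest)): balance=$1854.36 total_interest=$154.36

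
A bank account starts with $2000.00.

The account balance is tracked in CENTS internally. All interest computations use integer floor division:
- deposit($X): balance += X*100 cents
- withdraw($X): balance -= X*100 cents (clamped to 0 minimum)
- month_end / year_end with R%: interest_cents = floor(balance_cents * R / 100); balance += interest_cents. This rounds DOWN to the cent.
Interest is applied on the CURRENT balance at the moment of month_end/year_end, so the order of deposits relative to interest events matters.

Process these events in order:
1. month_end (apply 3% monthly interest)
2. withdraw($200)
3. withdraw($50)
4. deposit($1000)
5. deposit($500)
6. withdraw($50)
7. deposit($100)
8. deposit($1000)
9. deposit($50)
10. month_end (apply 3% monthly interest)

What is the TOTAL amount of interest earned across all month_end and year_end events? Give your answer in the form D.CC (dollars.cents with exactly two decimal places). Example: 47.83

After 1 (month_end (apply 3% monthly interest)): balance=$2060.00 total_interest=$60.00
After 2 (withdraw($200)): balance=$1860.00 total_interest=$60.00
After 3 (withdraw($50)): balance=$1810.00 total_interest=$60.00
After 4 (deposit($1000)): balance=$2810.00 total_interest=$60.00
After 5 (deposit($500)): balance=$3310.00 total_interest=$60.00
After 6 (withdraw($50)): balance=$3260.00 total_interest=$60.00
After 7 (deposit($100)): balance=$3360.00 total_interest=$60.00
After 8 (deposit($1000)): balance=$4360.00 total_interest=$60.00
After 9 (deposit($50)): balance=$4410.00 total_interest=$60.00
After 10 (month_end (apply 3% monthly interest)): balance=$4542.30 total_interest=$192.30

Answer: 192.30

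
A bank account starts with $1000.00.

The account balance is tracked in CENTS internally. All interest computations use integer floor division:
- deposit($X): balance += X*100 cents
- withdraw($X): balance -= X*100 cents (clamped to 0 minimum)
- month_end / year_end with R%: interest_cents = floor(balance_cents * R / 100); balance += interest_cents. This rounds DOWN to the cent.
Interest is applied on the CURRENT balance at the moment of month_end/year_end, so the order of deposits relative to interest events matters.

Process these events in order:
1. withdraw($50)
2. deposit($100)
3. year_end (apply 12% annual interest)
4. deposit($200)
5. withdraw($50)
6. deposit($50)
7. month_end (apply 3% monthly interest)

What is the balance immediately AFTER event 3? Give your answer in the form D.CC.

After 1 (withdraw($50)): balance=$950.00 total_interest=$0.00
After 2 (deposit($100)): balance=$1050.00 total_interest=$0.00
After 3 (year_end (apply 12% annual interest)): balance=$1176.00 total_interest=$126.00

Answer: 1176.00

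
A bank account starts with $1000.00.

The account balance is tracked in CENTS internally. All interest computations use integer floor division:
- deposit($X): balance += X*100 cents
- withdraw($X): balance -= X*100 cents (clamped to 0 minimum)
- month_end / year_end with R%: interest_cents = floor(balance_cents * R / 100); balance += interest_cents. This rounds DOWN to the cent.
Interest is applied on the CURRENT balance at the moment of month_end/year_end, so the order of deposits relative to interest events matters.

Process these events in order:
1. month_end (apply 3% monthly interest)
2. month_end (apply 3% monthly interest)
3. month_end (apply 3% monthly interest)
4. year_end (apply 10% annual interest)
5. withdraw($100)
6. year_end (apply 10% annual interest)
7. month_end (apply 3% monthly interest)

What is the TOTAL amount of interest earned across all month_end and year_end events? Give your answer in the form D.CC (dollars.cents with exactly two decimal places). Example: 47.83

Answer: 348.54

Derivation:
After 1 (month_end (apply 3% monthly interest)): balance=$1030.00 total_interest=$30.00
After 2 (month_end (apply 3% monthly interest)): balance=$1060.90 total_interest=$60.90
After 3 (month_end (apply 3% monthly interest)): balance=$1092.72 total_interest=$92.72
After 4 (year_end (apply 10% annual interest)): balance=$1201.99 total_interest=$201.99
After 5 (withdraw($100)): balance=$1101.99 total_interest=$201.99
After 6 (year_end (apply 10% annual interest)): balance=$1212.18 total_interest=$312.18
After 7 (month_end (apply 3% monthly interest)): balance=$1248.54 total_interest=$348.54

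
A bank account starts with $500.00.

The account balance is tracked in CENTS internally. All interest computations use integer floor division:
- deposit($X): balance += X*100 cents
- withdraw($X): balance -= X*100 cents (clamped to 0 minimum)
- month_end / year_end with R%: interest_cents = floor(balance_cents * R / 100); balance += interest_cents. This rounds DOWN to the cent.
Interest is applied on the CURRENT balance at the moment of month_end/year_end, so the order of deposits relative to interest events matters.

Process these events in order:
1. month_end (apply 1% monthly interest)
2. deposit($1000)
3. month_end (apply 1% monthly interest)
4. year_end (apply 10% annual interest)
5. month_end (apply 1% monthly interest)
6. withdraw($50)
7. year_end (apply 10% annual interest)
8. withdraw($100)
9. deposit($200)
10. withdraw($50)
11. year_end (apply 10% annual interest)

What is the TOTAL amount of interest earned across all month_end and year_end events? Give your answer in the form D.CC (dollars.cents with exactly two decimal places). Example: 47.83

Answer: 537.90

Derivation:
After 1 (month_end (apply 1% monthly interest)): balance=$505.00 total_interest=$5.00
After 2 (deposit($1000)): balance=$1505.00 total_interest=$5.00
After 3 (month_end (apply 1% monthly interest)): balance=$1520.05 total_interest=$20.05
After 4 (year_end (apply 10% annual interest)): balance=$1672.05 total_interest=$172.05
After 5 (month_end (apply 1% monthly interest)): balance=$1688.77 total_interest=$188.77
After 6 (withdraw($50)): balance=$1638.77 total_interest=$188.77
After 7 (year_end (apply 10% annual interest)): balance=$1802.64 total_interest=$352.64
After 8 (withdraw($100)): balance=$1702.64 total_interest=$352.64
After 9 (deposit($200)): balance=$1902.64 total_interest=$352.64
After 10 (withdraw($50)): balance=$1852.64 total_interest=$352.64
After 11 (year_end (apply 10% annual interest)): balance=$2037.90 total_interest=$537.90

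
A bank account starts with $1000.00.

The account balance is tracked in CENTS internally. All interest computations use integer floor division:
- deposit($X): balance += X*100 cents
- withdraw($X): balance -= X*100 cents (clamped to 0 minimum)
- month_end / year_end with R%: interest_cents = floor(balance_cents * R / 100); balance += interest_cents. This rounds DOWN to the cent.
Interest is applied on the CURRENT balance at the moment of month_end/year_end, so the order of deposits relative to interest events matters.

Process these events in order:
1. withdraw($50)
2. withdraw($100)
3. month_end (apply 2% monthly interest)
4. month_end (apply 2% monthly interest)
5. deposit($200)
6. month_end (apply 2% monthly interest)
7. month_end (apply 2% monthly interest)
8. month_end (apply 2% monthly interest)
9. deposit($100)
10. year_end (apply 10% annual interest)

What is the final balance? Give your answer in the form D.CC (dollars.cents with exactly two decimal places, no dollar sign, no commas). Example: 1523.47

Answer: 1375.77

Derivation:
After 1 (withdraw($50)): balance=$950.00 total_interest=$0.00
After 2 (withdraw($100)): balance=$850.00 total_interest=$0.00
After 3 (month_end (apply 2% monthly interest)): balance=$867.00 total_interest=$17.00
After 4 (month_end (apply 2% monthly interest)): balance=$884.34 total_interest=$34.34
After 5 (deposit($200)): balance=$1084.34 total_interest=$34.34
After 6 (month_end (apply 2% monthly interest)): balance=$1106.02 total_interest=$56.02
After 7 (month_end (apply 2% monthly interest)): balance=$1128.14 total_interest=$78.14
After 8 (month_end (apply 2% monthly interest)): balance=$1150.70 total_interest=$100.70
After 9 (deposit($100)): balance=$1250.70 total_interest=$100.70
After 10 (year_end (apply 10% annual interest)): balance=$1375.77 total_interest=$225.77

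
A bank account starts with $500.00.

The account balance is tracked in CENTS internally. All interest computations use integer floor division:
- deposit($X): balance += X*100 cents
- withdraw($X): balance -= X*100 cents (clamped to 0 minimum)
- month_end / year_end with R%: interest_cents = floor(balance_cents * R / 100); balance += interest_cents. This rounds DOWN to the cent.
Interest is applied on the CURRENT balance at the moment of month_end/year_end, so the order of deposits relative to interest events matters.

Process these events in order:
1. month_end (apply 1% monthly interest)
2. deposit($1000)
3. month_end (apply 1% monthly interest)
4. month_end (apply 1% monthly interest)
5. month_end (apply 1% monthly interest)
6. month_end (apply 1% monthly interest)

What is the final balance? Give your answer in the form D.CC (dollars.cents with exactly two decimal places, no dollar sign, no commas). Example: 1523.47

Answer: 1566.10

Derivation:
After 1 (month_end (apply 1% monthly interest)): balance=$505.00 total_interest=$5.00
After 2 (deposit($1000)): balance=$1505.00 total_interest=$5.00
After 3 (month_end (apply 1% monthly interest)): balance=$1520.05 total_interest=$20.05
After 4 (month_end (apply 1% monthly interest)): balance=$1535.25 total_interest=$35.25
After 5 (month_end (apply 1% monthly interest)): balance=$1550.60 total_interest=$50.60
After 6 (month_end (apply 1% monthly interest)): balance=$1566.10 total_interest=$66.10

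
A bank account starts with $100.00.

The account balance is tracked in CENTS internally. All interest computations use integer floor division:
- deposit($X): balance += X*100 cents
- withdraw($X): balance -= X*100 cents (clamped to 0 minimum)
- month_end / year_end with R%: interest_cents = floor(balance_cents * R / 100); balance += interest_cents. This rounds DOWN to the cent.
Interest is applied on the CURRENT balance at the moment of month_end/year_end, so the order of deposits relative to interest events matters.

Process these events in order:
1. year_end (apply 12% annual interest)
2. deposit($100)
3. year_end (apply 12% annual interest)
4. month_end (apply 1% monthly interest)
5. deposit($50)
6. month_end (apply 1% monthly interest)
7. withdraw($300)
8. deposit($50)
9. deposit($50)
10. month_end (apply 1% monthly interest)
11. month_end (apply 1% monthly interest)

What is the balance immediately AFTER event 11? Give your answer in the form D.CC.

Answer: 102.01

Derivation:
After 1 (year_end (apply 12% annual interest)): balance=$112.00 total_interest=$12.00
After 2 (deposit($100)): balance=$212.00 total_interest=$12.00
After 3 (year_end (apply 12% annual interest)): balance=$237.44 total_interest=$37.44
After 4 (month_end (apply 1% monthly interest)): balance=$239.81 total_interest=$39.81
After 5 (deposit($50)): balance=$289.81 total_interest=$39.81
After 6 (month_end (apply 1% monthly interest)): balance=$292.70 total_interest=$42.70
After 7 (withdraw($300)): balance=$0.00 total_interest=$42.70
After 8 (deposit($50)): balance=$50.00 total_interest=$42.70
After 9 (deposit($50)): balance=$100.00 total_interest=$42.70
After 10 (month_end (apply 1% monthly interest)): balance=$101.00 total_interest=$43.70
After 11 (month_end (apply 1% monthly interest)): balance=$102.01 total_interest=$44.71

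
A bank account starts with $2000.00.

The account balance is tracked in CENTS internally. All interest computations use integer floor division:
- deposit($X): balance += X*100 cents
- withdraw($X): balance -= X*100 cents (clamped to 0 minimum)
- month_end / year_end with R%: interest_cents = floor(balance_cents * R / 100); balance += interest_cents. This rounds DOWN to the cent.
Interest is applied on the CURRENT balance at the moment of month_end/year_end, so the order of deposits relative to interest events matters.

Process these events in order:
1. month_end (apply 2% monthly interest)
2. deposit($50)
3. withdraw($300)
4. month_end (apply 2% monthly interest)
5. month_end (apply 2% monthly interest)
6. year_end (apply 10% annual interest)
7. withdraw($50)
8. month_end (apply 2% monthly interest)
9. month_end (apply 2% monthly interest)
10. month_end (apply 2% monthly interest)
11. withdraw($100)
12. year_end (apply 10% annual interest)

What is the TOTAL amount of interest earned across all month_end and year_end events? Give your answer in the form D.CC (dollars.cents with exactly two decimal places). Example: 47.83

Answer: 622.94

Derivation:
After 1 (month_end (apply 2% monthly interest)): balance=$2040.00 total_interest=$40.00
After 2 (deposit($50)): balance=$2090.00 total_interest=$40.00
After 3 (withdraw($300)): balance=$1790.00 total_interest=$40.00
After 4 (month_end (apply 2% monthly interest)): balance=$1825.80 total_interest=$75.80
After 5 (month_end (apply 2% monthly interest)): balance=$1862.31 total_interest=$112.31
After 6 (year_end (apply 10% annual interest)): balance=$2048.54 total_interest=$298.54
After 7 (withdraw($50)): balance=$1998.54 total_interest=$298.54
After 8 (month_end (apply 2% monthly interest)): balance=$2038.51 total_interest=$338.51
After 9 (month_end (apply 2% monthly interest)): balance=$2079.28 total_interest=$379.28
After 10 (month_end (apply 2% monthly interest)): balance=$2120.86 total_interest=$420.86
After 11 (withdraw($100)): balance=$2020.86 total_interest=$420.86
After 12 (year_end (apply 10% annual interest)): balance=$2222.94 total_interest=$622.94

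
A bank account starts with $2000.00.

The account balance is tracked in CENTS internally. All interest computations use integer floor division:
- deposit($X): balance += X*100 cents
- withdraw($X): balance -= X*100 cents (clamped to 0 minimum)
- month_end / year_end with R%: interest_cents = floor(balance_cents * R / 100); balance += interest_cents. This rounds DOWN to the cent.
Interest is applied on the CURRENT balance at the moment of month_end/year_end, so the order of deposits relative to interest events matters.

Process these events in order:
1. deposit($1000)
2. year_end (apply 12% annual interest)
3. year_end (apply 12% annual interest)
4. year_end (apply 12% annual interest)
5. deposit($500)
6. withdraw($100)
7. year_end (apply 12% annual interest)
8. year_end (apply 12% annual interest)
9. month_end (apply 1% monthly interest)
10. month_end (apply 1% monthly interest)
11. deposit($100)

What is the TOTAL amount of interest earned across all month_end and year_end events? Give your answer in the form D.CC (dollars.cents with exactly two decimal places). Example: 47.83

Answer: 2505.11

Derivation:
After 1 (deposit($1000)): balance=$3000.00 total_interest=$0.00
After 2 (year_end (apply 12% annual interest)): balance=$3360.00 total_interest=$360.00
After 3 (year_end (apply 12% annual interest)): balance=$3763.20 total_interest=$763.20
After 4 (year_end (apply 12% annual interest)): balance=$4214.78 total_interest=$1214.78
After 5 (deposit($500)): balance=$4714.78 total_interest=$1214.78
After 6 (withdraw($100)): balance=$4614.78 total_interest=$1214.78
After 7 (year_end (apply 12% annual interest)): balance=$5168.55 total_interest=$1768.55
After 8 (year_end (apply 12% annual interest)): balance=$5788.77 total_interest=$2388.77
After 9 (month_end (apply 1% monthly interest)): balance=$5846.65 total_interest=$2446.65
After 10 (month_end (apply 1% monthly interest)): balance=$5905.11 total_interest=$2505.11
After 11 (deposit($100)): balance=$6005.11 total_interest=$2505.11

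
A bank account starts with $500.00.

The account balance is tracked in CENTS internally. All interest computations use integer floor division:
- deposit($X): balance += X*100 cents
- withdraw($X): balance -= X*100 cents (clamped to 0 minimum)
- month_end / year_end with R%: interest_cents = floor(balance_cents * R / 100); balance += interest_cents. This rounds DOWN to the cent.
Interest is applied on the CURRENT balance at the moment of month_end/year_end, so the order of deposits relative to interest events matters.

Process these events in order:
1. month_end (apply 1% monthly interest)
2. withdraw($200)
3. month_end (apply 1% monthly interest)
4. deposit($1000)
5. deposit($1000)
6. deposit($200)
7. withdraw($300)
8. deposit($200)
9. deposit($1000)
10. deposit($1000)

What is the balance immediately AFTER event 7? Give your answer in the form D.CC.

After 1 (month_end (apply 1% monthly interest)): balance=$505.00 total_interest=$5.00
After 2 (withdraw($200)): balance=$305.00 total_interest=$5.00
After 3 (month_end (apply 1% monthly interest)): balance=$308.05 total_interest=$8.05
After 4 (deposit($1000)): balance=$1308.05 total_interest=$8.05
After 5 (deposit($1000)): balance=$2308.05 total_interest=$8.05
After 6 (deposit($200)): balance=$2508.05 total_interest=$8.05
After 7 (withdraw($300)): balance=$2208.05 total_interest=$8.05

Answer: 2208.05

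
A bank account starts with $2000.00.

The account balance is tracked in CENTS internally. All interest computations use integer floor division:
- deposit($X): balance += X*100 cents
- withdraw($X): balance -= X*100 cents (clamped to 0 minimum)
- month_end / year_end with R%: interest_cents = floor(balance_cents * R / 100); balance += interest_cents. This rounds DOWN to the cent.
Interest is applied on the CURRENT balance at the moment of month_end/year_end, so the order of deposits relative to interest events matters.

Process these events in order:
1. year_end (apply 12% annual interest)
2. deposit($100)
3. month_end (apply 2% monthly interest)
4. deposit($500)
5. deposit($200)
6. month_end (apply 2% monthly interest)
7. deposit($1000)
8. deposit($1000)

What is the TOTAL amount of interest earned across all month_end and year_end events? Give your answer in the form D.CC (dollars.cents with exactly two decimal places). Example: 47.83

Answer: 348.53

Derivation:
After 1 (year_end (apply 12% annual interest)): balance=$2240.00 total_interest=$240.00
After 2 (deposit($100)): balance=$2340.00 total_interest=$240.00
After 3 (month_end (apply 2% monthly interest)): balance=$2386.80 total_interest=$286.80
After 4 (deposit($500)): balance=$2886.80 total_interest=$286.80
After 5 (deposit($200)): balance=$3086.80 total_interest=$286.80
After 6 (month_end (apply 2% monthly interest)): balance=$3148.53 total_interest=$348.53
After 7 (deposit($1000)): balance=$4148.53 total_interest=$348.53
After 8 (deposit($1000)): balance=$5148.53 total_interest=$348.53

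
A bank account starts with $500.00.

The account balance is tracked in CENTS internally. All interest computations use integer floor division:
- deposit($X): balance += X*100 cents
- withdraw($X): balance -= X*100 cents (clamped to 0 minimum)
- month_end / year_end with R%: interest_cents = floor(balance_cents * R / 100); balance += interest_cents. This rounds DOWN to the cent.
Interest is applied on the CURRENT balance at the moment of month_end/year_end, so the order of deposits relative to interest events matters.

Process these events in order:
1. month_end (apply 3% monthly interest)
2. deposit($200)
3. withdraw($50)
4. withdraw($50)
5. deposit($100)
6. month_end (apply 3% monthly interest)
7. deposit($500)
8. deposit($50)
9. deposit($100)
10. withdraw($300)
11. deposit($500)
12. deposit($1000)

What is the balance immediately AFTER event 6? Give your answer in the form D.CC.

After 1 (month_end (apply 3% monthly interest)): balance=$515.00 total_interest=$15.00
After 2 (deposit($200)): balance=$715.00 total_interest=$15.00
After 3 (withdraw($50)): balance=$665.00 total_interest=$15.00
After 4 (withdraw($50)): balance=$615.00 total_interest=$15.00
After 5 (deposit($100)): balance=$715.00 total_interest=$15.00
After 6 (month_end (apply 3% monthly interest)): balance=$736.45 total_interest=$36.45

Answer: 736.45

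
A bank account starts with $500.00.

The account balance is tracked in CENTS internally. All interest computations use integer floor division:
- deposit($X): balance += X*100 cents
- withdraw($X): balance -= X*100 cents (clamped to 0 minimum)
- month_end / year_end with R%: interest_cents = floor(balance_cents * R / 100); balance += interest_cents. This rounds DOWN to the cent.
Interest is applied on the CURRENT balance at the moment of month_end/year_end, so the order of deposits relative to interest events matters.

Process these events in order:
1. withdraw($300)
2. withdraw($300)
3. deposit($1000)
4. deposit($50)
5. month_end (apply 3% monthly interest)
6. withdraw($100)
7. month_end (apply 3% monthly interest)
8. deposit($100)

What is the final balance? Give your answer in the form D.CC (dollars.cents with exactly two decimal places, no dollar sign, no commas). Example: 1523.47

Answer: 1110.94

Derivation:
After 1 (withdraw($300)): balance=$200.00 total_interest=$0.00
After 2 (withdraw($300)): balance=$0.00 total_interest=$0.00
After 3 (deposit($1000)): balance=$1000.00 total_interest=$0.00
After 4 (deposit($50)): balance=$1050.00 total_interest=$0.00
After 5 (month_end (apply 3% monthly interest)): balance=$1081.50 total_interest=$31.50
After 6 (withdraw($100)): balance=$981.50 total_interest=$31.50
After 7 (month_end (apply 3% monthly interest)): balance=$1010.94 total_interest=$60.94
After 8 (deposit($100)): balance=$1110.94 total_interest=$60.94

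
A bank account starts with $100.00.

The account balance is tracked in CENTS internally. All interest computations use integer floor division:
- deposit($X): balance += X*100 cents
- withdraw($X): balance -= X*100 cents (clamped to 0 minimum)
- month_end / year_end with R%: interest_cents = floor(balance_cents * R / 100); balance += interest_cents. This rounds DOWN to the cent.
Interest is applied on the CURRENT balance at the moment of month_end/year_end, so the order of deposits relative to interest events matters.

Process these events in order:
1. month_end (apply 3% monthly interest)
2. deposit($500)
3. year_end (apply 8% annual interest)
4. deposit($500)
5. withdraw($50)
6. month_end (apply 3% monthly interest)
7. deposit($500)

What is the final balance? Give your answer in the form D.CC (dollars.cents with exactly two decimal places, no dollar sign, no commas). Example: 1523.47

Answer: 1634.27

Derivation:
After 1 (month_end (apply 3% monthly interest)): balance=$103.00 total_interest=$3.00
After 2 (deposit($500)): balance=$603.00 total_interest=$3.00
After 3 (year_end (apply 8% annual interest)): balance=$651.24 total_interest=$51.24
After 4 (deposit($500)): balance=$1151.24 total_interest=$51.24
After 5 (withdraw($50)): balance=$1101.24 total_interest=$51.24
After 6 (month_end (apply 3% monthly interest)): balance=$1134.27 total_interest=$84.27
After 7 (deposit($500)): balance=$1634.27 total_interest=$84.27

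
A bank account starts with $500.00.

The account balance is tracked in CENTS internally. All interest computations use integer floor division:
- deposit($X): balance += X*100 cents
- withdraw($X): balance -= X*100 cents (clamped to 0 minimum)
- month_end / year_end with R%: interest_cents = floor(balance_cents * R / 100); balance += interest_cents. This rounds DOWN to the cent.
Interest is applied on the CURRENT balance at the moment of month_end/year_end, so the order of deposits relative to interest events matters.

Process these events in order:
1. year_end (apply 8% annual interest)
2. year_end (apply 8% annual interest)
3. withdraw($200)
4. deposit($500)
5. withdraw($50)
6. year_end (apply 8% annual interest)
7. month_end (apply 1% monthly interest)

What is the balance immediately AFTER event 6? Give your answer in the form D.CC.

After 1 (year_end (apply 8% annual interest)): balance=$540.00 total_interest=$40.00
After 2 (year_end (apply 8% annual interest)): balance=$583.20 total_interest=$83.20
After 3 (withdraw($200)): balance=$383.20 total_interest=$83.20
After 4 (deposit($500)): balance=$883.20 total_interest=$83.20
After 5 (withdraw($50)): balance=$833.20 total_interest=$83.20
After 6 (year_end (apply 8% annual interest)): balance=$899.85 total_interest=$149.85

Answer: 899.85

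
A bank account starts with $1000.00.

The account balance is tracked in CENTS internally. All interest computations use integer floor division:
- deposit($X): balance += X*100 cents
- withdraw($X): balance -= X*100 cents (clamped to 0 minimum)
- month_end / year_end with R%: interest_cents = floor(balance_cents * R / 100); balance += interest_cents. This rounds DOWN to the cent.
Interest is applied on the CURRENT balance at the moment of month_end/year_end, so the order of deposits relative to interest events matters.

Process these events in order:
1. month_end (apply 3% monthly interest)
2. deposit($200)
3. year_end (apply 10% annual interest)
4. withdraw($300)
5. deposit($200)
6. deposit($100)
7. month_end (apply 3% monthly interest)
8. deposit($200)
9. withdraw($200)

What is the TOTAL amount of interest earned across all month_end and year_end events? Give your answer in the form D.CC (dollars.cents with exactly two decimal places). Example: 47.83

Answer: 193.59

Derivation:
After 1 (month_end (apply 3% monthly interest)): balance=$1030.00 total_interest=$30.00
After 2 (deposit($200)): balance=$1230.00 total_interest=$30.00
After 3 (year_end (apply 10% annual interest)): balance=$1353.00 total_interest=$153.00
After 4 (withdraw($300)): balance=$1053.00 total_interest=$153.00
After 5 (deposit($200)): balance=$1253.00 total_interest=$153.00
After 6 (deposit($100)): balance=$1353.00 total_interest=$153.00
After 7 (month_end (apply 3% monthly interest)): balance=$1393.59 total_interest=$193.59
After 8 (deposit($200)): balance=$1593.59 total_interest=$193.59
After 9 (withdraw($200)): balance=$1393.59 total_interest=$193.59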